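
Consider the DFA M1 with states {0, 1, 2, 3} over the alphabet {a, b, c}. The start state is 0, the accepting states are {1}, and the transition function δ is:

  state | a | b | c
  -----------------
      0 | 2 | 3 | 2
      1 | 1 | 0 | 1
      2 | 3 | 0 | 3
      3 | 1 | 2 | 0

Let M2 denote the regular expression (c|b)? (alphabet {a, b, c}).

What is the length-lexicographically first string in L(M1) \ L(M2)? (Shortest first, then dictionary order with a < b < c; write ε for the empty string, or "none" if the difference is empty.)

The string ba is accepted by M1 but not by M2.
No shorter string lies in the difference, and ba is the lexicographically first length-2 string in L(M1) \ L(M2).

ba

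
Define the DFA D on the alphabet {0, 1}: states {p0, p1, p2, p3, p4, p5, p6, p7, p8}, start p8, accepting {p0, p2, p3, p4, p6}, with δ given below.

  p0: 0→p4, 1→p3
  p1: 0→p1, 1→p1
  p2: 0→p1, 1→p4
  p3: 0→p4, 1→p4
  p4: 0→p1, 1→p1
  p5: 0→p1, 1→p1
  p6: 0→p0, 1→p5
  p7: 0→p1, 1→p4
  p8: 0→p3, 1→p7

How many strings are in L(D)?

The useful subgraph on states {p3, p4, p7, p8} is acyclic, so L(D) is finite; the longest accepting path visits 3 useful states, giving maximum string length 2.
Counting accepting paths from p8 by length: 1 of length 1, 3 of length 2. Total 4.

4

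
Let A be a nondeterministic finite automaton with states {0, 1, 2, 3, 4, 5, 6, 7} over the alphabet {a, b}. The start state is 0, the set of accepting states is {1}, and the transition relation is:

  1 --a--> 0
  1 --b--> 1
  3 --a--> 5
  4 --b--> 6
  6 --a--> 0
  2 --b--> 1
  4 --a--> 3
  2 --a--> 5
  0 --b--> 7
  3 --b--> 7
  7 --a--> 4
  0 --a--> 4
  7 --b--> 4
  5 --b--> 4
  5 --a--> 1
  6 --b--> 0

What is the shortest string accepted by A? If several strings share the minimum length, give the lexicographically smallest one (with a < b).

aaaa

A breadth-first search from 0 reaches an accepting state first via the path 0 → 4 → 3 → 5 → 1 on input aaaa.
No string of length < 4 is accepted (BFS exhausts all shorter strings without reaching an accepting state), and aaaa is the lexicographically least accepting string of length 4.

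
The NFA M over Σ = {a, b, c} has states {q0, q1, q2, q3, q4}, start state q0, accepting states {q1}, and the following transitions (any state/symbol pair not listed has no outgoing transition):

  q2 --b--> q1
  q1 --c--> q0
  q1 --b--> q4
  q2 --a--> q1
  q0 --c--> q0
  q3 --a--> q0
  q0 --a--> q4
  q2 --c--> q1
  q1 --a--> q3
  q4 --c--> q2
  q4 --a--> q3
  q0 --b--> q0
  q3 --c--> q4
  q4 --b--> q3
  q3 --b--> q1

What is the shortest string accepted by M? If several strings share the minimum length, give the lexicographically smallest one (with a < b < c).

A breadth-first search from q0 reaches an accepting state first via the path q0 → q4 → q3 → q1 on input aab.
No string of length < 3 is accepted (BFS exhausts all shorter strings without reaching an accepting state), and aab is the lexicographically least accepting string of length 3.

aab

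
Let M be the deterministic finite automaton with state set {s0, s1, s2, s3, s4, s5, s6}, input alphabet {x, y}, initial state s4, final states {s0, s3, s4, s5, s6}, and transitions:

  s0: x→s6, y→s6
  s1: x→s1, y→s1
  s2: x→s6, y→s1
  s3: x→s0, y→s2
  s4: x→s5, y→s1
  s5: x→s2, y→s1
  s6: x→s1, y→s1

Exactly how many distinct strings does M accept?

3

The useful subgraph on states {s2, s4, s5, s6} is acyclic, so L(M) is finite; the longest accepting path visits 4 useful states, giving maximum string length 3.
Counting accepting paths from s4 by length: 1 of length 0, 1 of length 1, 1 of length 3. Total 3.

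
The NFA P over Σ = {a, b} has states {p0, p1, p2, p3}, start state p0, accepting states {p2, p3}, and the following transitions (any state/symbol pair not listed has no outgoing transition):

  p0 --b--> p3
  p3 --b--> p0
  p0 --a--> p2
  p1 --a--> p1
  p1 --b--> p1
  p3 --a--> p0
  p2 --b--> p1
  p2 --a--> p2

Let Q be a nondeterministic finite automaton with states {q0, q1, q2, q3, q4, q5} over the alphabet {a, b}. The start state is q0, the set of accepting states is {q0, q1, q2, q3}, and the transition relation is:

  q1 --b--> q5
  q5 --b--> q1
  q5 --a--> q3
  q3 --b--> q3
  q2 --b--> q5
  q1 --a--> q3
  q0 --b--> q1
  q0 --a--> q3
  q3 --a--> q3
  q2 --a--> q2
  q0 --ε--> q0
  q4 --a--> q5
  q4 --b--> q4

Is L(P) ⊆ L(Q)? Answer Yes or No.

Exploring the product automaton P × Q from the start pair (p0, q0), following both machines on each input symbol, reaches 7 state pairs: (p0, q0), (p2, q3), (p3, q1), (p1, q3), (p0, q3), (p0, q5), (p3, q3).
P accepts in {p2, p3} and Q accepts in {q0, q1, q2, q3}. The reachable pairs whose P-component is accepting are (p2, q3), (p3, q1), (p3, q3); in each of them the Q-component is accepting too, so the product for L(P) \ L(Q) (P-component accepting, Q-component rejecting) has no reachable accepting pair and the difference is empty.
Hence every string in L(P) is also in L(Q).

Yes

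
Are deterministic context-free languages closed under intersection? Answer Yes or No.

No

DCFLs are closed under complement (normalise the DPDA to read all of its input, then flip the verdict). If they were also closed under intersection, De Morgan would make them closed under union; but {aⁿbⁿ : n≥0} and {aⁿb²ⁿ : n≥0} are DCFLs (push the a's; pop one per b, respectively one per two b's) whose union no deterministic PDA accepts: a DPDA for it would have a single run on aⁿb²ⁿ, accepting after the prefix aⁿbⁿ and accepting again after n more b's; an ordinary PDA that simulates it on a's and b's and, at any moment when it is accepting, may switch to reading only a fresh letter c while feeding each c to the simulation as a b, would accept aⁱbʲcᵏ (k≥1) exactly when both aⁱbʲ and aⁱbʲ⁺ᵏ are in the language, i.e. its language intersected with the regular set a*b*c⁺ would be exactly {aⁿbⁿcⁿ : n≥1} — impossible, since context-free languages are closed under intersection with regular sets and {aⁿbⁿcⁿ} is not context-free.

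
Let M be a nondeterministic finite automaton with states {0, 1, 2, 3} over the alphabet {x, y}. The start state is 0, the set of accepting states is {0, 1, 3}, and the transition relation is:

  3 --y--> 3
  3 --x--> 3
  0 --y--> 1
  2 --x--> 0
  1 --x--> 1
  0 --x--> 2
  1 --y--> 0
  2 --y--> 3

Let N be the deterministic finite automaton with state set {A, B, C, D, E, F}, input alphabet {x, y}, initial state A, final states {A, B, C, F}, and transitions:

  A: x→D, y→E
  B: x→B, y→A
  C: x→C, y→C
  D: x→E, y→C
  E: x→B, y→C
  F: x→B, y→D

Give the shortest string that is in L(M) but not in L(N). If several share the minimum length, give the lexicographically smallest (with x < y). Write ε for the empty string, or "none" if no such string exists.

y

The string y is accepted by M but not by N.
No shorter string lies in the difference, and y is the lexicographically first length-1 string in L(M) \ L(N).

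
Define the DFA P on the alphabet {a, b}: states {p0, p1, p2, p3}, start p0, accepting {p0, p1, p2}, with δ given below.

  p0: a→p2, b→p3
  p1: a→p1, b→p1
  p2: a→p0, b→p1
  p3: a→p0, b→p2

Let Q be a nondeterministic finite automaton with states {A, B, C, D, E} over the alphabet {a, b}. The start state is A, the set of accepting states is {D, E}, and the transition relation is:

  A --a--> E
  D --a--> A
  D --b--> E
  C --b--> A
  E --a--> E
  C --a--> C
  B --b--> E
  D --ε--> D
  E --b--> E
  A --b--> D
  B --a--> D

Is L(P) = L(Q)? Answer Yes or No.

The empty string ε is accepted by P but rejected by Q.
So L(P) ≠ L(Q).

No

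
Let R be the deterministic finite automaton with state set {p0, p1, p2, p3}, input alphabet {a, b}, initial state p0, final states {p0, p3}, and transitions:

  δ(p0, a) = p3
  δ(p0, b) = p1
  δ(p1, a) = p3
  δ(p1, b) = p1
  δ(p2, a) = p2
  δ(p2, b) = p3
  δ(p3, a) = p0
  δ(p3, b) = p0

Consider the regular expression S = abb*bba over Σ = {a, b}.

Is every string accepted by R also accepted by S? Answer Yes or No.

The empty string ε is in L(R) but not in L(S).
So L(R) ⊄ L(S).

No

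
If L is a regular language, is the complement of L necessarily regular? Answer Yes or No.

Yes

Take a complete DFA for L and swap accepting and non-accepting states; the resulting DFA accepts exactly Σ* \ L.
So the regular languages are closed under complement.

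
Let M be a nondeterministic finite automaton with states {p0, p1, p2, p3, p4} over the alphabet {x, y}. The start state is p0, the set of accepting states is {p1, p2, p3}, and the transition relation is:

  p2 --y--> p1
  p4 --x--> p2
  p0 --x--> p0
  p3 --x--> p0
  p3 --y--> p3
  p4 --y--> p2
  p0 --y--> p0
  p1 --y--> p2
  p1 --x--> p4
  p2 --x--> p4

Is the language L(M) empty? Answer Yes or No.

Yes

The states reachable from the start state are {p0}.
None of the accepting states {p1, p2, p3} is reachable, so no string is accepted and L(M) = ∅.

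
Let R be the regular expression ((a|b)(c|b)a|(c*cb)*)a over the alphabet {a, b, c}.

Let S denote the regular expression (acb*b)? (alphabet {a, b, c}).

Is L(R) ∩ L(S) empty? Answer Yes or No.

Converting the expression R to a DFA (subset construction, then merging equivalent states) gives the minimal DFA with states {r0, r1, r2, r3, r4, r5, r6, r7, r8}, start state r0, accepting states {r1, r8} and transitions r0: a→r1, b→r2, c→r3; r1: a→r4, b→r5, c→r5; r2: a→r4, b→r5, c→r5; r3: a→r4, b→r6, c→r3; r4: a→r4, b→r4, c→r4; r5: a→r7, b→r4, c→r4; r6: a→r8, b→r4, c→r3; r7: a→r8, b→r4, c→r4; r8: a→r4, b→r4, c→r4.
Converting the expression S to a DFA (subset construction, then merging equivalent states) gives the minimal DFA with states {s0, s1, s2, s3, s4}, start state s0, accepting states {s0, s4} and transitions s0: a→s1, b→s2, c→s2; s1: a→s2, b→s2, c→s3; s2: a→s2, b→s2, c→s2; s3: a→s2, b→s4, c→s2; s4: a→s2, b→s4, c→s2.
Exploring the product automaton R × S from the start pair (r0, s0), following both machines on each input symbol, reaches 11 state pairs: (r0, s0), (r1, s1), (r2, s2), (r3, s2), (r4, s2), (r5, s2), (r5, s3), (r6, s2), (r7, s2), (r4, s4), (r8, s2).
R accepts in {r1, r8} and S accepts in {s0, s4}; no reachable pair has both components accepting, so no string drives both machines to acceptance simultaneously and L(R) ∩ L(S) = ∅.
So no string is accepted by both, and the intersection is empty.

Yes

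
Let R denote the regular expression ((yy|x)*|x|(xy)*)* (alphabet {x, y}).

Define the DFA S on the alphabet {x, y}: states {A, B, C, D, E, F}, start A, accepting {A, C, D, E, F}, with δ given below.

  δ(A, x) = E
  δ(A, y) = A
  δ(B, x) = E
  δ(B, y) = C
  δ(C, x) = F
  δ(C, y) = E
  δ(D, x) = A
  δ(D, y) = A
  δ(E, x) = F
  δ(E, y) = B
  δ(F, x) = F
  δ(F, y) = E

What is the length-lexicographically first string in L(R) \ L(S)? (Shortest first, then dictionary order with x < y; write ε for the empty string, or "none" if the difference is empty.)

xy

The string xy is accepted by R but not by S.
No shorter string lies in the difference, and xy is the lexicographically first length-2 string in L(R) \ L(S).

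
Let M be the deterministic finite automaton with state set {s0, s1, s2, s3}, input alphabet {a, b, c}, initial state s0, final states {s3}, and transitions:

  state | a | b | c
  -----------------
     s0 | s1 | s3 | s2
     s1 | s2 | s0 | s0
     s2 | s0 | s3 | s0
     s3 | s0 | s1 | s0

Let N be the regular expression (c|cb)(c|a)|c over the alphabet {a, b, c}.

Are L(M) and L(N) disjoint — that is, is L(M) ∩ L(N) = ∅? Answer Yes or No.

Yes

Converting the expression N to a DFA (subset construction, then merging equivalent states) gives the minimal DFA with states {n0, n1, n2, n3, n4}, start state n0, accepting states {n2, n3} and transitions n0: a→n1, b→n1, c→n2; n1: a→n1, b→n1, c→n1; n2: a→n3, b→n4, c→n3; n3: a→n1, b→n1, c→n1; n4: a→n3, b→n1, c→n3.
Exploring the product automaton M × N from the start pair (s0, n0), following both machines on each input symbol, reaches 8 state pairs: (s0, n0), (s1, n1), (s3, n1), (s2, n2), (s2, n1), (s0, n1), (s0, n3), (s3, n4).
M accepts in {s3} and N accepts in {n2, n3}; no reachable pair has both components accepting, so no string drives both machines to acceptance simultaneously and L(M) ∩ L(N) = ∅.
So no string is accepted by both, and the intersection is empty.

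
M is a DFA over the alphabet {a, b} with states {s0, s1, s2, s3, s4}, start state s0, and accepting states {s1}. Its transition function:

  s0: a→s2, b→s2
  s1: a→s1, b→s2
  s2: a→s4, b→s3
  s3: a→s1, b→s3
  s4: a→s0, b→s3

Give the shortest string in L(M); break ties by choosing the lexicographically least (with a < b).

A breadth-first search from s0 reaches an accepting state first via the path s0 → s2 → s3 → s1 on input aba.
No string of length < 3 is accepted (BFS exhausts all shorter strings without reaching an accepting state), and aba is the lexicographically least accepting string of length 3.

aba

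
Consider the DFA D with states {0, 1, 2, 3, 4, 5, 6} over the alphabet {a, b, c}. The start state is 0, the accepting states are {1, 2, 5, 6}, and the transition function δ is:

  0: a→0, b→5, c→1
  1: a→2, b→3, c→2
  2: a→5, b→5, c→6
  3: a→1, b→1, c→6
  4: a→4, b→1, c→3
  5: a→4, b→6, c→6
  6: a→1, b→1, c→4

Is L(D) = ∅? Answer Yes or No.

The string b is accepted: the run 0 → 5 ends in the accepting state 5.
Since at least one string is accepted, L(D) is not empty.

No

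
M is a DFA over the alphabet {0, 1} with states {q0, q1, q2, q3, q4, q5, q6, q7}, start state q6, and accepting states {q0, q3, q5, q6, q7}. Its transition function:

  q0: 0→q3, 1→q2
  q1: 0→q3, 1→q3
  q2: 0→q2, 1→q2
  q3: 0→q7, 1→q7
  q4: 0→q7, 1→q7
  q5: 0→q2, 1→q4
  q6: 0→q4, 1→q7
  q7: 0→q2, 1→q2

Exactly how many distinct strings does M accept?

The useful subgraph on states {q4, q6, q7} is acyclic, so L(M) is finite; the longest accepting path visits 3 useful states, giving maximum string length 2.
Counting accepting paths from q6 by length: 1 of length 0, 1 of length 1, 2 of length 2. Total 4.

4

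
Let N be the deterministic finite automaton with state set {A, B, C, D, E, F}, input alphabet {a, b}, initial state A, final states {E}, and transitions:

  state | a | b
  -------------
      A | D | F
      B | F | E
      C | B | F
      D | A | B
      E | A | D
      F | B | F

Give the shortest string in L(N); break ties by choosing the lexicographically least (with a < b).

abb

A breadth-first search from A reaches an accepting state first via the path A → D → B → E on input abb.
No string of length < 3 is accepted (BFS exhausts all shorter strings without reaching an accepting state), and abb is the lexicographically least accepting string of length 3.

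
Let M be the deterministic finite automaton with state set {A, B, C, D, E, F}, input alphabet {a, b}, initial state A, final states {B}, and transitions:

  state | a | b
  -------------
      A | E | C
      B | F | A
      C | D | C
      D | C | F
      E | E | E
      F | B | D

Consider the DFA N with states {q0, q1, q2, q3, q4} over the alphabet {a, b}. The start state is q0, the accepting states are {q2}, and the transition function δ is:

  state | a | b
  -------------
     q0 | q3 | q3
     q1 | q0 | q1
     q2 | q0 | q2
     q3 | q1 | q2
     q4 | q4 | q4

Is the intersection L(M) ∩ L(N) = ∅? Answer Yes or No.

Exploring the product automaton M × N from the start pair (A, q0), following both machines on each input symbol, reaches 23 state pairs: (A, q0), (E, q3), (C, q3), (E, q1), (E, q2), (D, q1), (C, q2), (E, q0), (C, q0), (F, q1), (D, q0), (D, q3), (B, q0), (F, q3), (C, q1), (F, q2), (A, q3), (B, q1), (D, q2), (F, q0), (A, q1), (B, q3), (A, q2).
M accepts in {B} and N accepts in {q2}; no reachable pair has both components accepting, so no string drives both machines to acceptance simultaneously and L(M) ∩ L(N) = ∅.
So no string is accepted by both, and the intersection is empty.

Yes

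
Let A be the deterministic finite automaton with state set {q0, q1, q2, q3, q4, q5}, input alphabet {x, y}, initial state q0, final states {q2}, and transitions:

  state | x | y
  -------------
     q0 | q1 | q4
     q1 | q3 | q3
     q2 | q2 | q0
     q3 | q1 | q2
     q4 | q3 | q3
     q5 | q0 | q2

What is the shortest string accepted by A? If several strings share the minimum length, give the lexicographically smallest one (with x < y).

A breadth-first search from q0 reaches an accepting state first via the path q0 → q1 → q3 → q2 on input xxy.
No string of length < 3 is accepted (BFS exhausts all shorter strings without reaching an accepting state), and xxy is the lexicographically least accepting string of length 3.

xxy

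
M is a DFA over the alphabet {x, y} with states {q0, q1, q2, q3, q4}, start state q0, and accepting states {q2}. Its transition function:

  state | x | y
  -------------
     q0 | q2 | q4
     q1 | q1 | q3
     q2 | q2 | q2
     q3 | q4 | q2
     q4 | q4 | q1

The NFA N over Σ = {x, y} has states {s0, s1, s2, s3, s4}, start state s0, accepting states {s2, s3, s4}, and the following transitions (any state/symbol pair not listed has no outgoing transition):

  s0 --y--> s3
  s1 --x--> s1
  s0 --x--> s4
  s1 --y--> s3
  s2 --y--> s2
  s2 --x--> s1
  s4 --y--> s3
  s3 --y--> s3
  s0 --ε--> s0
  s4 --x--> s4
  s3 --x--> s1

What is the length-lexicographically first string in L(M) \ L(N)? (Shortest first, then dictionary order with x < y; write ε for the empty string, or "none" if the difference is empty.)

The string xyx is accepted by M but not by N.
No shorter string lies in the difference, and xyx is the lexicographically first length-3 string in L(M) \ L(N).

xyx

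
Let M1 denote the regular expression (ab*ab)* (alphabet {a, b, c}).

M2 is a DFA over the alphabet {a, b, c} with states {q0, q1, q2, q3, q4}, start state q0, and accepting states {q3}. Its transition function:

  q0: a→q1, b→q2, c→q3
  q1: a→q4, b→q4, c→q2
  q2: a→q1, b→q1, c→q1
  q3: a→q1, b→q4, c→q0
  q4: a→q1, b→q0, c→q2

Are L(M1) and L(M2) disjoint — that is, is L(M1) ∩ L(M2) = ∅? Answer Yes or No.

Yes

Converting the expression M1 to a DFA (subset construction, then merging equivalent states) gives the minimal DFA with states {r0, r1, r2, r3}, start state r0, accepting states {r0} and transitions r0: a→r1, b→r2, c→r2; r1: a→r3, b→r1, c→r2; r2: a→r2, b→r2, c→r2; r3: a→r2, b→r0, c→r2.
Exploring the product automaton M1 × M2 from the start pair (r0, q0), following both machines on each input symbol, reaches 13 state pairs: (r0, q0), (r1, q1), (r2, q2), (r2, q3), (r3, q4), (r1, q4), (r2, q1), (r2, q4), (r2, q0), (r3, q1), (r1, q0), (r0, q4), (r1, q2).
M1 accepts in {r0} and M2 accepts in {q3}; no reachable pair has both components accepting, so no string drives both machines to acceptance simultaneously and L(M1) ∩ L(M2) = ∅.
So no string is accepted by both, and the intersection is empty.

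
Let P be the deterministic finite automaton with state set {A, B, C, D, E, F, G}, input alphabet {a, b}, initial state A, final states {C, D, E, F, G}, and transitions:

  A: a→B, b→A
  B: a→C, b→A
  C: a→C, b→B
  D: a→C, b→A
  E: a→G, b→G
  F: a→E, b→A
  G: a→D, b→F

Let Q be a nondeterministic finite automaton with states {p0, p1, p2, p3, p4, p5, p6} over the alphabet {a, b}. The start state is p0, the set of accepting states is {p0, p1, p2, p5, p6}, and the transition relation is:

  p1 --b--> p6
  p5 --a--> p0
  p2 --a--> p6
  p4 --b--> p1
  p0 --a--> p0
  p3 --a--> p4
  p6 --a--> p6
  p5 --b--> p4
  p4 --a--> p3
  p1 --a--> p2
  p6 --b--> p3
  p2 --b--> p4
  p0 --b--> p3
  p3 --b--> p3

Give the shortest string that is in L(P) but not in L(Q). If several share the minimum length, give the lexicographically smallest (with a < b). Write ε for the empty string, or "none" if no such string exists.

baa

The string baa is accepted by P but not by Q.
No shorter string lies in the difference, and baa is the lexicographically first length-3 string in L(P) \ L(Q).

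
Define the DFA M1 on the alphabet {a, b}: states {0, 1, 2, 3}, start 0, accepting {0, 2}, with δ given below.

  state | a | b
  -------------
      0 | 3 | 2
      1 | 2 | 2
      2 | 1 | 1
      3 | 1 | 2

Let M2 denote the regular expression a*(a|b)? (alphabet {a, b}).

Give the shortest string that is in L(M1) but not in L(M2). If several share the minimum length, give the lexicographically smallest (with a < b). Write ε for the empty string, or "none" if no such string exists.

baa

The string baa is accepted by M1 but not by M2.
No shorter string lies in the difference, and baa is the lexicographically first length-3 string in L(M1) \ L(M2).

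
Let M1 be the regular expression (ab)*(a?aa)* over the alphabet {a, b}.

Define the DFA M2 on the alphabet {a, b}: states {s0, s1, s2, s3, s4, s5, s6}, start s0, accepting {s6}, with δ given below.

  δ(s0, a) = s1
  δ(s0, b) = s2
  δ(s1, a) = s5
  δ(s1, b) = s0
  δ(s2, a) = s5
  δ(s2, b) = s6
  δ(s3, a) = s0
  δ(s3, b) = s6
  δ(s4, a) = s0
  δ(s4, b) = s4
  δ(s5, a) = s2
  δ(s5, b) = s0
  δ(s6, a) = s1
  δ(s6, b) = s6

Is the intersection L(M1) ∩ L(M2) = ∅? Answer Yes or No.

Converting the expression M1 to a DFA (subset construction, then merging equivalent states) gives the minimal DFA with states {r0, r1, r2, r3}, start state r0, accepting states {r0, r3} and transitions r0: a→r1, b→r2; r1: a→r3, b→r0; r2: a→r2, b→r2; r3: a→r3, b→r2.
Exploring the product automaton M1 × M2 from the start pair (r0, s0), following both machines on each input symbol, reaches 9 state pairs: (r0, s0), (r1, s1), (r2, s2), (r3, s5), (r2, s5), (r2, s6), (r3, s2), (r2, s0), (r2, s1).
M1 accepts in {r0, r3} and M2 accepts in {s6}; no reachable pair has both components accepting, so no string drives both machines to acceptance simultaneously and L(M1) ∩ L(M2) = ∅.
So no string is accepted by both, and the intersection is empty.

Yes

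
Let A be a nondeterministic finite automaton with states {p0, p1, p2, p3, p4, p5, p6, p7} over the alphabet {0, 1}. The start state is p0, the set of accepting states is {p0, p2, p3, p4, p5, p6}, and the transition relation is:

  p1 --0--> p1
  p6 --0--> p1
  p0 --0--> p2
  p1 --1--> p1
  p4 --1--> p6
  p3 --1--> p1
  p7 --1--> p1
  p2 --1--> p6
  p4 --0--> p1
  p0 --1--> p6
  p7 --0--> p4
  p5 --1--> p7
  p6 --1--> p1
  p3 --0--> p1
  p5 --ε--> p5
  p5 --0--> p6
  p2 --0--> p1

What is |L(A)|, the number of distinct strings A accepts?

The useful subgraph on states {p0, p2, p6} is acyclic, so L(A) is finite; the longest accepting path visits 3 useful states, giving maximum string length 2.
Counting accepting paths from p0 by length: 1 of length 0, 2 of length 1, 1 of length 2. Total 4.

4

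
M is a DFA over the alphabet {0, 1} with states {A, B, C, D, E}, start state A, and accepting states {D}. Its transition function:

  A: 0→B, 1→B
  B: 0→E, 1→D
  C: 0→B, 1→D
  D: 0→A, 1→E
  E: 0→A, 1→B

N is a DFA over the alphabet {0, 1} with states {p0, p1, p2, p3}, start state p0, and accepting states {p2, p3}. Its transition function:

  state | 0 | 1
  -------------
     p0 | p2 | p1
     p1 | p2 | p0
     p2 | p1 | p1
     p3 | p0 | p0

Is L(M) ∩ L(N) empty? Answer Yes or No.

Yes

Exploring the product automaton M × N from the start pair (A, p0), following both machines on each input symbol, reaches 11 state pairs: (A, p0), (B, p2), (B, p1), (E, p1), (D, p1), (E, p2), (D, p0), (A, p2), (B, p0), (E, p0), (A, p1).
M accepts in {D} and N accepts in {p2, p3}; no reachable pair has both components accepting, so no string drives both machines to acceptance simultaneously and L(M) ∩ L(N) = ∅.
So no string is accepted by both, and the intersection is empty.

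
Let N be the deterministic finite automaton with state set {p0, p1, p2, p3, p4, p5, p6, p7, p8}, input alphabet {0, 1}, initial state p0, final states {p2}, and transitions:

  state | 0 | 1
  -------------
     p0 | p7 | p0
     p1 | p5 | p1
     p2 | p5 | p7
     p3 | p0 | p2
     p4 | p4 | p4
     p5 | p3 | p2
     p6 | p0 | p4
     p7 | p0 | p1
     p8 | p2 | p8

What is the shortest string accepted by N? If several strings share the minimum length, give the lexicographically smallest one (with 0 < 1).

A breadth-first search from p0 reaches an accepting state first via the path p0 → p7 → p1 → p5 → p2 on input 0101.
No string of length < 4 is accepted (BFS exhausts all shorter strings without reaching an accepting state), and 0101 is the lexicographically least accepting string of length 4.

0101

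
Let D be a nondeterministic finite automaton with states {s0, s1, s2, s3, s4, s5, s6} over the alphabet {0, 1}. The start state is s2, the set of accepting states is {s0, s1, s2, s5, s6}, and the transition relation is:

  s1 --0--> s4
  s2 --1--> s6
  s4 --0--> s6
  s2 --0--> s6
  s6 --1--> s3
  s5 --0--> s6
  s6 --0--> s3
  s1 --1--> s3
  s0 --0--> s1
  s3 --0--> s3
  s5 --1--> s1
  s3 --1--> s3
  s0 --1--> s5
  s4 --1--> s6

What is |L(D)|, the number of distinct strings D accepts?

3

The useful subgraph on states {s2, s6} is acyclic, so L(D) is finite; the longest accepting path visits 2 useful states, giving maximum string length 1.
Counting accepting paths from s2 by length: 1 of length 0, 2 of length 1. Total 3.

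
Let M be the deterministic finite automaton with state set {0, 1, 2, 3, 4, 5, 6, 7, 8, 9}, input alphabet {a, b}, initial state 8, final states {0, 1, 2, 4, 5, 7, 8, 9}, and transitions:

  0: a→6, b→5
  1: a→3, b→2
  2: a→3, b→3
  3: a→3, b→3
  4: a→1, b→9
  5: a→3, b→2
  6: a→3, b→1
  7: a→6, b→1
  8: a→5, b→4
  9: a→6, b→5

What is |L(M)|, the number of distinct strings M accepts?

The useful subgraph on states {1, 2, 4, 5, 6, 8, 9} is acyclic, so L(M) is finite; the longest accepting path visits 6 useful states, giving maximum string length 5.
Counting accepting paths from 8 by length: 1 of length 0, 2 of length 1, 3 of length 2, 2 of length 3, 2 of length 4, 1 of length 5. Total 11.

11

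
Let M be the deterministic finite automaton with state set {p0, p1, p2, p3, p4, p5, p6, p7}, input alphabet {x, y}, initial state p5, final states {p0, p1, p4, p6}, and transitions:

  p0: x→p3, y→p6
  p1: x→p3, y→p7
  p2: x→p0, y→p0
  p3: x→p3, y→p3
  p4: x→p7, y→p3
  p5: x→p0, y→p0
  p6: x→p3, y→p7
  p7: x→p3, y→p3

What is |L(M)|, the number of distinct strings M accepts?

The useful subgraph on states {p0, p5, p6} is acyclic, so L(M) is finite; the longest accepting path visits 3 useful states, giving maximum string length 2.
Counting accepting paths from p5 by length: 2 of length 1, 2 of length 2. Total 4.

4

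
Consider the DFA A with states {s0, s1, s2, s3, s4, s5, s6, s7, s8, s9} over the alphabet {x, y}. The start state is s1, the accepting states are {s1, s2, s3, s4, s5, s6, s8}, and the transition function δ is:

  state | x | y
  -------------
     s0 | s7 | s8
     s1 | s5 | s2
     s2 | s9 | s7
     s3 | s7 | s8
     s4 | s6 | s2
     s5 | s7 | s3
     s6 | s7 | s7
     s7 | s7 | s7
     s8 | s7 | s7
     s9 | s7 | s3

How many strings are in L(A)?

7

The useful subgraph on states {s1, s2, s3, s5, s8, s9} is acyclic, so L(A) is finite; the longest accepting path visits 5 useful states, giving maximum string length 4.
Counting accepting paths from s1 by length: 1 of length 0, 2 of length 1, 1 of length 2, 2 of length 3, 1 of length 4. Total 7.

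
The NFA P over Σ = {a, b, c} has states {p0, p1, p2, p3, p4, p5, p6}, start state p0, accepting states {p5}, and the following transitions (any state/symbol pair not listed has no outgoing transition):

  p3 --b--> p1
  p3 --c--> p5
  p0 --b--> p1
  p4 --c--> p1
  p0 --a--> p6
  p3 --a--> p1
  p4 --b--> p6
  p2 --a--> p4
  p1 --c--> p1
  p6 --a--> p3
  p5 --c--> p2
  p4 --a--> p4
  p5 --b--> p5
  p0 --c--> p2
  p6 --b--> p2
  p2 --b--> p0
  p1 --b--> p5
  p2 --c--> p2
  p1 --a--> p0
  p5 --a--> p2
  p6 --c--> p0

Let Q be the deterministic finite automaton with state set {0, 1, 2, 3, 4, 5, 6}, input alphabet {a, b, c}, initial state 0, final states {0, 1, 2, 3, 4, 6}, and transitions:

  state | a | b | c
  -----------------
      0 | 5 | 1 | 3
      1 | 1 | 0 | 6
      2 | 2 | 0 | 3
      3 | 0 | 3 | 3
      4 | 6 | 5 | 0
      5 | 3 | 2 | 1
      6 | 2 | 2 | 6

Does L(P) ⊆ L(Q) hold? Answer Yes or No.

Yes

Exploring the product automaton P × Q from the start pair (p0, 0), following both machines on each input symbol, reaches 38 state pairs: (p0, 0), (p6, 5), (p1, 1), (p2, 3), (p3, 3), (p2, 2), (p0, 1), (p5, 0), (p1, 6), (p4, 0), (p0, 3), (p1, 0), (p1, 3), (p5, 3), (p4, 2), (p6, 1), (p2, 6), (p2, 5), (p5, 1), (p0, 2), (p5, 2), (p4, 5), (p6, 0), (p0, 5), (p2, 0), (p3, 1), (p0, 6), (p4, 3), (p2, 1), (p6, 2), (p3, 5), (p6, 3), (p1, 2), (p5, 6), (p4, 1), (p3, 2), (p3, 0), (p1, 5).
P accepts in {p5} and Q accepts in {0, 1, 2, 3, 4, 6}. The reachable pairs whose P-component is accepting are (p5, 0), (p5, 3), (p5, 1), (p5, 2), (p5, 6); in each of them the Q-component is accepting too, so the product for L(P) \ L(Q) (P-component accepting, Q-component rejecting) has no reachable accepting pair and the difference is empty.
Hence every string in L(P) is also in L(Q).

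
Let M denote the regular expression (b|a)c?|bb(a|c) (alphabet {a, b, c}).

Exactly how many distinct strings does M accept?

The expression has no Kleene star, so L(M) is finite. Expanding the alternatives gives {a, b, ac, bc, bba, bbc}.
That is 2 of length 1, 2 of length 2, 2 of length 3: 6 strings in all.

6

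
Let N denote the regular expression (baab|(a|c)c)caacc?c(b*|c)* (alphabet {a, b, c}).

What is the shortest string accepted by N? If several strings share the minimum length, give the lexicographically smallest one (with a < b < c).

accaacc

By inspection of the expression, no string of length less than 7 matches, and accaacc is the lexicographically first match of length 7.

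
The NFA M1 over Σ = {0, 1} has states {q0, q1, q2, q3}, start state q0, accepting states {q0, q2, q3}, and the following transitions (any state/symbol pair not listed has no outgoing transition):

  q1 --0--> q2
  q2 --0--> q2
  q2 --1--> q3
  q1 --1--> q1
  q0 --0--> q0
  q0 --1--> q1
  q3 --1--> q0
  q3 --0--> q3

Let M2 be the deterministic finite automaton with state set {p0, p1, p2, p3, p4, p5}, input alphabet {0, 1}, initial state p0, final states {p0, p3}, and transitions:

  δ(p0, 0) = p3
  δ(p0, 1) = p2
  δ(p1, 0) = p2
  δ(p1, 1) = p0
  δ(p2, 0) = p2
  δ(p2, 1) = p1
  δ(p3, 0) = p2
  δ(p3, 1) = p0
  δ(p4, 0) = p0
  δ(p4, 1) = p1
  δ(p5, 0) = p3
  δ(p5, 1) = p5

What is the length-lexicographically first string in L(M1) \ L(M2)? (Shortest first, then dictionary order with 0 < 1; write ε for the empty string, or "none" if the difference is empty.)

The string 00 is accepted by M1 but not by M2.
No shorter string lies in the difference, and 00 is the lexicographically first length-2 string in L(M1) \ L(M2).

00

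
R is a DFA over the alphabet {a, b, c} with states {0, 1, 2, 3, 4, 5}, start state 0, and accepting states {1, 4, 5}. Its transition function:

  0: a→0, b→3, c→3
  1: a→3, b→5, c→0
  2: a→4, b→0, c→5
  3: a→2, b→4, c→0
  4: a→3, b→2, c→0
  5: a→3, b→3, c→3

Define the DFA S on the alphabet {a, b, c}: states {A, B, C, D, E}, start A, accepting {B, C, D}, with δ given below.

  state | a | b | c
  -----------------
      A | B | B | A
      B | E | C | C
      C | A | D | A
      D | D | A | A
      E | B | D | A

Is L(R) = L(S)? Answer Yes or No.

No

The string bac is accepted by R but rejected by S.
So L(R) ≠ L(S).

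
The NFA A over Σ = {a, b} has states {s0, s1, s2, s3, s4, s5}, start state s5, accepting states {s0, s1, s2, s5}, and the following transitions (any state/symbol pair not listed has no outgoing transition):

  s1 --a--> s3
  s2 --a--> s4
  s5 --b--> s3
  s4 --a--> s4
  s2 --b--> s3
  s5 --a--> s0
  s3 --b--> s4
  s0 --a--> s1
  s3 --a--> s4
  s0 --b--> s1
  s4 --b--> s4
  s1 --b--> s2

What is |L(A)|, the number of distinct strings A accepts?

The useful subgraph on states {s0, s1, s2, s5} is acyclic, so L(A) is finite; the longest accepting path visits 4 useful states, giving maximum string length 3.
Counting accepting paths from s5 by length: 1 of length 0, 1 of length 1, 2 of length 2, 2 of length 3. Total 6.

6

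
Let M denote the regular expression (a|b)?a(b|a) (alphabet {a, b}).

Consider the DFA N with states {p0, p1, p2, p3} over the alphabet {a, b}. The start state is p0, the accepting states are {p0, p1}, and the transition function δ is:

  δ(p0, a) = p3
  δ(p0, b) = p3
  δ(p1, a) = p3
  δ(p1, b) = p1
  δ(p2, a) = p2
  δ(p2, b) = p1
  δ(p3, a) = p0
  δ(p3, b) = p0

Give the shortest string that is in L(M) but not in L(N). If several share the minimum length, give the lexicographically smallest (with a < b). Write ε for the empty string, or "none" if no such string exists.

aaa

The string aaa is accepted by M but not by N.
No shorter string lies in the difference, and aaa is the lexicographically first length-3 string in L(M) \ L(N).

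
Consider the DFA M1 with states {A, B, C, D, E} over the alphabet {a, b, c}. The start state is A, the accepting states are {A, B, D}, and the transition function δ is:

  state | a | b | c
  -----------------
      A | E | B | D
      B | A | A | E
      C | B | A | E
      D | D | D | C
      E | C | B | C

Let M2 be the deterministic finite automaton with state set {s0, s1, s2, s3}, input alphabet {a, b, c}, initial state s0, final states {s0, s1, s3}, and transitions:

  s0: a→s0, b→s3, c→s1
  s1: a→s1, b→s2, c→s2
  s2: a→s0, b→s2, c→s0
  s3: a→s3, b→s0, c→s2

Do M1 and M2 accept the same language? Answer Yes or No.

No

The string cb is accepted by M1 but rejected by M2.
So L(M1) ≠ L(M2).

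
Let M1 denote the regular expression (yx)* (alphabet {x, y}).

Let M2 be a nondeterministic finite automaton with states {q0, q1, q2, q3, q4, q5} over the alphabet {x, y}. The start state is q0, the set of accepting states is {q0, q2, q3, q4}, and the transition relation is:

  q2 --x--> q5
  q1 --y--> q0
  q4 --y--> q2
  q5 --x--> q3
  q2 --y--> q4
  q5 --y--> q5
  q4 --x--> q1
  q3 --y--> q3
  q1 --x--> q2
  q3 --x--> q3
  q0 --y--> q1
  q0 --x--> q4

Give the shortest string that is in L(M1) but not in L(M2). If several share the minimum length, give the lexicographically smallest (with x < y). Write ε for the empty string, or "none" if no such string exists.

yxyx

The string yxyx is accepted by M1 but not by M2.
No shorter string lies in the difference, and yxyx is the lexicographically first length-4 string in L(M1) \ L(M2).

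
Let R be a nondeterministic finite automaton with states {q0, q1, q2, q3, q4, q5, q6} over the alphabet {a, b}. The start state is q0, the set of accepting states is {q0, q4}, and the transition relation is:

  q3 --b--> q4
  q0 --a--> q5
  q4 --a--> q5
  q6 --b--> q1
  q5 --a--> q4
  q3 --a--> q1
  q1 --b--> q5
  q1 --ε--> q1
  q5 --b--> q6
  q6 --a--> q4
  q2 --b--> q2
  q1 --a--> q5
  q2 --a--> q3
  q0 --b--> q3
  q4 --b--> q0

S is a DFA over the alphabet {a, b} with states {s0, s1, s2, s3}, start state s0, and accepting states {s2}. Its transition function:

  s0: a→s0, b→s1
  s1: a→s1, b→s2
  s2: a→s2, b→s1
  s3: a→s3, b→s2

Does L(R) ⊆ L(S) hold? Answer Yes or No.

No

The empty string ε is in L(R) but not in L(S).
So L(R) ⊄ L(S).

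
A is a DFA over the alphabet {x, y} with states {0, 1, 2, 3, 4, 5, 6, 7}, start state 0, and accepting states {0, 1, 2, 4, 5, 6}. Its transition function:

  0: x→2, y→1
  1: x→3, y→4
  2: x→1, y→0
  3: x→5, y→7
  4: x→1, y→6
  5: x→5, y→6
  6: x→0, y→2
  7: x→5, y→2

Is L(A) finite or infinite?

infinite

State 5 is reachable from the start and can reach an accepting state, and it lies on the cycle 5 → 5.
Traversing that cycle any number of times yields accepted strings of unbounded length, so the language is infinite.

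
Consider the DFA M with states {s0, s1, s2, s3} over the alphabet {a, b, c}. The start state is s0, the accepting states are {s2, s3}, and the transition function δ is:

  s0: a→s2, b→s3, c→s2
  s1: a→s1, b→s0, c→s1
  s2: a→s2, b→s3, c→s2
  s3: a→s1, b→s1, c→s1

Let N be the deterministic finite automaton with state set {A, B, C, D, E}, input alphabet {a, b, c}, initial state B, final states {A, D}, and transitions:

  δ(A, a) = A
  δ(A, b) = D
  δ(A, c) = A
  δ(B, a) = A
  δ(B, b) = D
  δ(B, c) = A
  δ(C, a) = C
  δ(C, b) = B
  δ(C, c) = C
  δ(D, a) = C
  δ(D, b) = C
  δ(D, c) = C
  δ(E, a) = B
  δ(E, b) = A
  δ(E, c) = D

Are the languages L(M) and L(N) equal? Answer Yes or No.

Yes

Exploring the product automaton M × N from the start pair (s0, B), following both machines on each input symbol, reaches 4 state pairs: (s0, B), (s2, A), (s3, D), (s1, C).
M accepts in {s2, s3} and N accepts in {A, D}. In every reachable pair the two components are either both accepting — (s2, A), (s3, D) — or both non-accepting, so no string is accepted by exactly one of the machines: L(M) \ L(N) and L(N) \ L(M) are both empty.
Hence every string is accepted by M iff it is accepted by N, and the two languages coincide.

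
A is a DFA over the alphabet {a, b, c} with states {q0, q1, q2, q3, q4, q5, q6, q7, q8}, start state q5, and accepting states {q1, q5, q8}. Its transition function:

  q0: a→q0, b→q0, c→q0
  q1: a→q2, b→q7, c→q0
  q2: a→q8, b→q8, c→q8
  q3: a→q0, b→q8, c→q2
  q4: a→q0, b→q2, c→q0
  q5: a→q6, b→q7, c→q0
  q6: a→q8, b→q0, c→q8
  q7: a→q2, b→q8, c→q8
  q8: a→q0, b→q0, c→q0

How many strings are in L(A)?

8

The useful subgraph on states {q2, q5, q6, q7, q8} is acyclic, so L(A) is finite; the longest accepting path visits 4 useful states, giving maximum string length 3.
Counting accepting paths from q5 by length: 1 of length 0, 4 of length 2, 3 of length 3. Total 8.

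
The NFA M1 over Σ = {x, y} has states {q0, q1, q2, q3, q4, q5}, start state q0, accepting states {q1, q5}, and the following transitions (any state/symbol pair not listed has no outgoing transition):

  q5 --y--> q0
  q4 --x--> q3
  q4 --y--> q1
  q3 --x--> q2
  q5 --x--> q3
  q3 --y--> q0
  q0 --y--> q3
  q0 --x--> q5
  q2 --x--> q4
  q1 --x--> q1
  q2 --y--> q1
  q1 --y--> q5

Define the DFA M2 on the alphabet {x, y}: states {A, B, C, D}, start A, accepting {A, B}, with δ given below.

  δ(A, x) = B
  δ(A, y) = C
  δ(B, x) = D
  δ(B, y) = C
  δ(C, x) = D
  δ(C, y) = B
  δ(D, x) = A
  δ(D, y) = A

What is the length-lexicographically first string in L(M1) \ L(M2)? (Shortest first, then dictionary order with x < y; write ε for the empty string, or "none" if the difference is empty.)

xyx

The string xyx is accepted by M1 but not by M2.
No shorter string lies in the difference, and xyx is the lexicographically first length-3 string in L(M1) \ L(M2).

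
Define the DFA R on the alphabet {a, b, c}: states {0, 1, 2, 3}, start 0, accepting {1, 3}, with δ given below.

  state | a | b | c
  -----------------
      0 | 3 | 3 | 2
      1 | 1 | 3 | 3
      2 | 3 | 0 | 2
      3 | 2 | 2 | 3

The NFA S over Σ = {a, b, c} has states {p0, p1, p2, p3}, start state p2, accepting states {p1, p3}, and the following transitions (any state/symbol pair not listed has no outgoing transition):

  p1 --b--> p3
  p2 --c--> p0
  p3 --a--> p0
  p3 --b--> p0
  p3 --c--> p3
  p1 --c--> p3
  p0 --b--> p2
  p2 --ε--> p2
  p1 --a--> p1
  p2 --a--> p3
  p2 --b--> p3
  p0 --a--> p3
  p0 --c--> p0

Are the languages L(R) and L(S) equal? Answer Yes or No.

Exploring the product automaton R × S from the start pair (0, p2), following both machines on each input symbol, reaches 3 state pairs: (0, p2), (3, p3), (2, p0).
R accepts in {1, 3} and S accepts in {p1, p3}. In every reachable pair the two components are either both accepting — (3, p3) — or both non-accepting, so no string is accepted by exactly one of the machines: L(R) \ L(S) and L(S) \ L(R) are both empty.
Hence every string is accepted by R iff it is accepted by S, and the two languages coincide.

Yes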